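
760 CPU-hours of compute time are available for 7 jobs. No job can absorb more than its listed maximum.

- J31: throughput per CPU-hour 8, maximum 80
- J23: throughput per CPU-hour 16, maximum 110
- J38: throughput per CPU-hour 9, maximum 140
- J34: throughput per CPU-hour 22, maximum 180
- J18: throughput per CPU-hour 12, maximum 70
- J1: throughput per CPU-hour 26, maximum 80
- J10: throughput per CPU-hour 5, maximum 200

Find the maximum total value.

Rank by throughput per CPU-hour: J1 26 > J34 22 > J23 16 > J18 12 > J38 9 > J31 8 > J10 5.
Give J1 80 to hit its cap of 80 — 680 left.
J34: +180 to 180 (cap) — 500 left.
Give J23 110 to hit its cap of 110 — 390 left.
Give J18 70 to hit its cap of 70 — 320 left.
J38 takes 140 to reach its cap of 140 — 180 left.
J31 takes 80 to reach its cap of 80 — 100 left.
Only 100 left; J10 takes them to reach 100.
Total = 8×80 + 16×110 + 9×140 + 22×180 + 12×70 + 26×80 + 5×100 = 11040.

11040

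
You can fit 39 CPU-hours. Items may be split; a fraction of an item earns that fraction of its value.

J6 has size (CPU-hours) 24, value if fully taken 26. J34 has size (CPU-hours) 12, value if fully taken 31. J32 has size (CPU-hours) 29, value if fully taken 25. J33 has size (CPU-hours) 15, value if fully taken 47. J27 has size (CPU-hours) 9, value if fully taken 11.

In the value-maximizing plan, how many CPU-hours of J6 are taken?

Rank by value-to-size ratio: J33 47/15≈3.13, J34 31/12≈2.58, J27 11/9≈1.22, J6 26/24≈1.08, J32 25/29≈0.862.
Take all of J33 (15 CPU-hours, value 47) — 24 CPU-hours left.
J34: take in full, 12 CPU-hours for value 31 — 12 left.
J27: take in full, 9 CPU-hours for value 11 — 3 left.
3 CPU-hours left: a 3/24 share of J6 gives 26×3/24 = 3.25.

3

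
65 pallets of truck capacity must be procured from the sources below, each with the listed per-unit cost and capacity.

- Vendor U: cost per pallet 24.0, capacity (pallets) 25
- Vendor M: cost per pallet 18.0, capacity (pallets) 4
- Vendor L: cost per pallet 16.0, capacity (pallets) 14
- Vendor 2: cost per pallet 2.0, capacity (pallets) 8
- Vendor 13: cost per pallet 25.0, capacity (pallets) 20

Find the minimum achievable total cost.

1262

Cheapest first:
Vendor 2 at 2.0: take all 8 pallets ; 57 still needed.
Take 14 from Vendor L at 16.0 ; need 43 more.
Vendor M (18.0): use full 4 ; 39 pallets to go.
Vendor U at 24.0: take all 25 pallets ; 14 still needed.
Vendor 13 at 25.0: take 14 of its 20 ; requirement met.
Cost = 8×2.0 + 14×16.0 + 4×18.0 + 25×24.0 + 14×25.0 = 1262.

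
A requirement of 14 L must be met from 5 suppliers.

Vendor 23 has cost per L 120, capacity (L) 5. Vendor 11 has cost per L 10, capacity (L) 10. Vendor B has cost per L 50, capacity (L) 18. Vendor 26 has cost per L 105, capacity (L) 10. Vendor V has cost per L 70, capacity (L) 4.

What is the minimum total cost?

Use suppliers in increasing cost order.
Vendor 11 at 10: take all 10 L — 4 still needed.
Take 4 from Vendor B at 50 to finish.
Vendor V, Vendor 26, Vendor 23: unused.
Cost = 10×10 + 4×50 = 300.

300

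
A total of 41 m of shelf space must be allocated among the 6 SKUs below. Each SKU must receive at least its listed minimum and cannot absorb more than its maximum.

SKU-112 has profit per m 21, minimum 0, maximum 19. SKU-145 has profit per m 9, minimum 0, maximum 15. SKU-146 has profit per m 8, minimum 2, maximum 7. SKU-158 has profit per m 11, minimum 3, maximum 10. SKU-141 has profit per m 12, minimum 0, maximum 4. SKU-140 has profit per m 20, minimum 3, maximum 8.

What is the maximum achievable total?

Meeting every minimum uses 0+0+2+3+0+3 = 8 m, leaving 33.
Highest profit per m first: SKU-112 21 > SKU-140 20 > SKU-141 12 > SKU-158 11 > SKU-145 9 > SKU-146 8.
SKU-112: +19 to 19 (cap) — 14 left.
SKU-140: +5 to 8 (cap) — 9 left.
SKU-141 takes 4 more to reach its cap of 4 — 5 left.
SKU-158: +5 (room for 7) → 8. Pool exhausted.
Total = 21×19 + 8×2 + 11×8 + 12×4 + 20×8 = 711.

711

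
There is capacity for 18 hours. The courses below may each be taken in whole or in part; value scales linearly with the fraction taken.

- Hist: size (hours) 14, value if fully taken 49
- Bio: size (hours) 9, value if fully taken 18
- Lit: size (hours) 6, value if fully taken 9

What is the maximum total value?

Best value per unit of size first: Hist 49/14≈3.5, Bio 18/9≈2, Lit 9/6≈1.5.
All 14 hours of Hist fit (value 49) — 4 remain.
Fill the last 4 hours with part of Bio: 4/9 of it earns 8.
Total value = 57.

57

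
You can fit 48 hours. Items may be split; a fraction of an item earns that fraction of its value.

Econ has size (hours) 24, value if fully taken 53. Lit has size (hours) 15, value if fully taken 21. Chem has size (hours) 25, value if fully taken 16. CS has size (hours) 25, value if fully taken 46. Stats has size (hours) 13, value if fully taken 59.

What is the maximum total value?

Sort by value density: Stats 59/13≈4.54, Econ 53/24≈2.21, CS 46/25≈1.84, Lit 21/15≈1.4, Chem 16/25≈0.64.
Stats: take in full, 13 hours for value 59 → 35 left.
All 24 hours of Econ fit (value 53) → 11 remain.
11 hours left: a 11/25 share of CS gives 46×11/25 = 20.24.
Total value = 132.24.

132.24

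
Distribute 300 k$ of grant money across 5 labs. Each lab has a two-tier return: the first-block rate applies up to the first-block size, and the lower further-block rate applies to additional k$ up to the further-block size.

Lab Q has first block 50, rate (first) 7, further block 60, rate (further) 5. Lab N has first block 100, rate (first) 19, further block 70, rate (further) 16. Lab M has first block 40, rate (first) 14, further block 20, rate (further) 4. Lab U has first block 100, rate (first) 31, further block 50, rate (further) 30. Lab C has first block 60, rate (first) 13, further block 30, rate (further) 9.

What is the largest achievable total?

7300

Treat each block as its own option and order by rate: Lab U/tier1 31 > Lab U/tier2 30 > Lab N/tier1 19 > Lab N/tier2 16 > Lab M/tier1 14 > Lab C/tier1 13 > Lab C/tier2 9 > Lab Q/tier1 7 > Lab Q/tier2 5 > Lab M/tier2 4.
Lab U/tier1 (31): +100 → 200 left.
Lab U tier2 at 30: fill all 50 → 150 left.
Lab N tier1 at 19: fill all 100 → 50 left.
Lab N tier2 at 16: only 50 left, fill 50.
Total = 31×100 + 30×50 + 19×100 + 16×50 = 7300.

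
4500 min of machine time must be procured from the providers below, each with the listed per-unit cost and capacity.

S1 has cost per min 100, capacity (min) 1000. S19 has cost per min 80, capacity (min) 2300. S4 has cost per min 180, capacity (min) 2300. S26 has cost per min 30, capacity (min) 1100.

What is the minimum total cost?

335000

Fill from the cheapest provider first.
S26 at 30: take all 1100 min — 3400 still needed.
S19 (80): use full 2300 — 1100 min to go.
S1 (100): use full 1000 — 100 min to go.
Take 100 from S4 at 180 to finish.
Cost = 1100×30 + 2300×80 + 1000×100 + 100×180 = 335000.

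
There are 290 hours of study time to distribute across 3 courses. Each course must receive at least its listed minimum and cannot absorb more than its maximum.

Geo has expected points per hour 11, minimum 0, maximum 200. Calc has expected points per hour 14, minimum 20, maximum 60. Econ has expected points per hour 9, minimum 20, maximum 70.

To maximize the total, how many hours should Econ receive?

Meeting every minimum uses 0+20+20 = 40 hours, leaving 250.
Rank by expected points per hour: Calc 14 > Geo 11 > Econ 9.
Calc: +40 to 60 (cap) → 210 left.
Geo: +200 to 200 (cap) → 10 left.
Econ: +10 (room for 50) → 30. Pool exhausted.

30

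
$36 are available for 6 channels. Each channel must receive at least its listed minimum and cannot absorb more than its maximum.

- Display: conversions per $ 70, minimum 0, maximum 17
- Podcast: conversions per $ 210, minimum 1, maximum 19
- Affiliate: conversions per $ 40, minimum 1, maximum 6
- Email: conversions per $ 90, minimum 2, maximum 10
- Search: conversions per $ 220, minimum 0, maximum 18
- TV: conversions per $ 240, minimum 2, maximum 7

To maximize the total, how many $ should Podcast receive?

Meeting every minimum uses 0+1+1+2+0+2 = 6 $, leaving 30.
Rank by conversions per $: TV 240 > Search 220 > Podcast 210 > Email 90 > Display 70 > Affiliate 40.
TV takes 5 more to reach its cap of 7 → 25 left.
Search takes 18 more to reach its cap of 18 → 7 left.
Only 7 left; Podcast takes them to reach 8.

8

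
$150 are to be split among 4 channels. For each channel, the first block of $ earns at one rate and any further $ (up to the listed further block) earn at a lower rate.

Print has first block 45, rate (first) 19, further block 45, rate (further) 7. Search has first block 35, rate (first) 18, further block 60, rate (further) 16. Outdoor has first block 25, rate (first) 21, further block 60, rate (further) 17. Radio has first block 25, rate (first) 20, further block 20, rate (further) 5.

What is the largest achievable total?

2850

Treat each block as its own option and order by rate: Outdoor/T1 21 > Radio/T1 20 > Print/T1 19 > Search/T1 18 > Outdoor/T2 17 > Search/T2 16 > Print/T2 7 > Radio/T2 5.
Outdoor/T1 (21): +25 → 125 left.
Fill Radio T1 block (25 at 20) → 100 left.
Print/T1 (19): +45 → 55 left.
Fill Search T1 block (35 at 18) → 20 left.
Outdoor/T2: +20 of 60 at 17; pool empty.
Total = 21×25 + 20×25 + 19×45 + 18×35 + 17×20 = 2850.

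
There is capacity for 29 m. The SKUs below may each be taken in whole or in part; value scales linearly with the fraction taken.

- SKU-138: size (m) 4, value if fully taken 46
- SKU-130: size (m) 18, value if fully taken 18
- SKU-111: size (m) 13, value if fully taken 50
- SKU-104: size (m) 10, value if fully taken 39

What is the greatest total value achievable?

Best value per unit of size first: SKU-138 46/4≈11.5, SKU-104 39/10≈3.9, SKU-111 50/13≈3.85, SKU-130 18/18≈1.
Take all of SKU-138 (4 m, value 46) — 25 m left.
Take all of SKU-104 (10 m, value 39) — 15 m left.
Take all of SKU-111 (13 m, value 50) — 2 m left.
Only 2 m remain; take 2/18 of SKU-130 for value 18×2/18 = 2.
Total value = 137.

137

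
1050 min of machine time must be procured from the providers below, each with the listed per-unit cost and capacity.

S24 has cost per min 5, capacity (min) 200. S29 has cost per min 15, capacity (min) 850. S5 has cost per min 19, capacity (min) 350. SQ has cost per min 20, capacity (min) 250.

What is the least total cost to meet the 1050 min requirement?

13750

Fill from the cheapest provider first.
S24 at 5: take all 200 min ; 850 still needed.
S29 (15): use full 850 ; 0 min to go.
S5, SQ: unused.
Cost = 200×5 + 850×15 = 13750.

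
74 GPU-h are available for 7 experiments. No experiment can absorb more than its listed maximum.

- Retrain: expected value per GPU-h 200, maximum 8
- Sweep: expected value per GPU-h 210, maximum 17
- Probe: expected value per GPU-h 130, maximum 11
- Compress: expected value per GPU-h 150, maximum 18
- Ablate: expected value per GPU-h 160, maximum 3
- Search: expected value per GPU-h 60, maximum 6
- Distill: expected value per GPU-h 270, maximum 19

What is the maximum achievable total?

14650

Highest expected value per GPU-h first: Distill 270 > Sweep 210 > Retrain 200 > Ablate 160 > Compress 150 > Probe 130 > Search 60.
Distill: +19 to 19 (cap) ; 55 left.
Give Sweep 17 to hit its cap of 17 ; 38 left.
Give Retrain 8 to hit its cap of 8 ; 30 left.
Ablate takes 3 to reach its cap of 3 ; 27 left.
Compress: +18 to 18 (cap) ; 9 left.
Only 9 left; Probe takes them to reach 9.
Total = 200×8 + 210×17 + 130×9 + 150×18 + 160×3 + 270×19 = 14650.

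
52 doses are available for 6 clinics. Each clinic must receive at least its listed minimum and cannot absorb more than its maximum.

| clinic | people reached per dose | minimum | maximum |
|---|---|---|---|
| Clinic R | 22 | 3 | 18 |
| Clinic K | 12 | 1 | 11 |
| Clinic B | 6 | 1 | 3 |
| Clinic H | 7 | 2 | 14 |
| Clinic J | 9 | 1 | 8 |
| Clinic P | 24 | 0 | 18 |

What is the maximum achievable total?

Meeting every minimum uses 3+1+1+2+1+0 = 8 doses, leaving 44.
Rank by people reached per dose: Clinic P 24 > Clinic R 22 > Clinic K 12 > Clinic J 9 > Clinic H 7 > Clinic B 6.
Clinic P: +18 to 18 (cap) — 26 left.
Give Clinic R 15 more to hit its cap of 18 — 11 left.
Clinic K: +10 to 11 (cap) — 1 left.
Only 1 left; Clinic J takes them to reach 2.
Total = 22×18 + 12×11 + 6×1 + 7×2 + 9×2 + 24×18 = 998.

998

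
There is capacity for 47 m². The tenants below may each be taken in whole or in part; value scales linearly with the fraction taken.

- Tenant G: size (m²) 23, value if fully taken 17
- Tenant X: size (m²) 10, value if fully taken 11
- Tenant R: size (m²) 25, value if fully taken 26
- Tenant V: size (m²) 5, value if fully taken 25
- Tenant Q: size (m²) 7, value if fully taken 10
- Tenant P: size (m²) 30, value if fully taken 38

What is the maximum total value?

78.5

Sort by value density: Tenant V 25/5≈5, Tenant Q 10/7≈1.43, Tenant P 38/30≈1.27, Tenant X 11/10≈1.1, Tenant R 26/25≈1.04, Tenant G 17/23≈0.739.
Take all of Tenant V (5 m², value 25) → 42 m² left.
Take all of Tenant Q (7 m², value 10) → 35 m² left.
All 30 m² of Tenant P fit (value 38) → 5 remain.
5 m² left: a 5/10 share of Tenant X gives 11×5/10 = 5.5.
Total value = 78.5.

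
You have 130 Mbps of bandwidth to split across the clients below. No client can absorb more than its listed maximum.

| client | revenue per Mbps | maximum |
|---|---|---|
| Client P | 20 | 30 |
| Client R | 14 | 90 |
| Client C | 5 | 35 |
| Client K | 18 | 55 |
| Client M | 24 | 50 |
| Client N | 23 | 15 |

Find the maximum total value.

2775

Order the clients by revenue per Mbps: Client M 24 > Client N 23 > Client P 20 > Client K 18 > Client R 14 > Client C 5.
Client M takes 50 to reach its cap of 50 → 80 left.
Client N takes 15 to reach its cap of 15 → 65 left.
Give Client P 30 to hit its cap of 30 → 35 left.
Client K has room for 55 but only 35 remain, so it gets 35.
Total = 20×30 + 18×35 + 24×50 + 23×15 = 2775.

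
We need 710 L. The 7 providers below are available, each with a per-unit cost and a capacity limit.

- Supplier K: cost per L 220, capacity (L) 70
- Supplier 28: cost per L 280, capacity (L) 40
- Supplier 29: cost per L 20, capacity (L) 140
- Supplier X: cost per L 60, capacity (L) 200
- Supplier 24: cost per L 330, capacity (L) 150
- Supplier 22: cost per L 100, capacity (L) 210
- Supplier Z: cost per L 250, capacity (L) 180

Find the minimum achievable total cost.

Cheapest first:
Take 140 from Supplier 29 at 20 — need 570 more.
Supplier X at 60: take all 200 L — 370 still needed.
Take 210 from Supplier 22 at 100 — need 160 more.
Take 70 from Supplier K at 220 — need 90 more.
Supplier Z (250): take the remaining 90 — done.
Supplier 28, Supplier 24: unused.
Cost = 140×20 + 200×60 + 210×100 + 70×220 + 90×250 = 73700.

73700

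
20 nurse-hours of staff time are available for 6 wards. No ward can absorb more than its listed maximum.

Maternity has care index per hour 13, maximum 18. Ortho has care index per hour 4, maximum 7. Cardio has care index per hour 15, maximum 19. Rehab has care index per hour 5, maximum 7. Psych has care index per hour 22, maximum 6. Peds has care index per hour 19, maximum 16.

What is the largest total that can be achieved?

398

Highest care index per hour first: Psych 22 > Peds 19 > Cardio 15 > Maternity 13 > Rehab 5 > Ortho 4.
Give Psych 6 to hit its cap of 6 ; 14 left.
Peds: +14 (room for 16) → 14. Pool exhausted.
Total = 22×6 + 19×14 = 398.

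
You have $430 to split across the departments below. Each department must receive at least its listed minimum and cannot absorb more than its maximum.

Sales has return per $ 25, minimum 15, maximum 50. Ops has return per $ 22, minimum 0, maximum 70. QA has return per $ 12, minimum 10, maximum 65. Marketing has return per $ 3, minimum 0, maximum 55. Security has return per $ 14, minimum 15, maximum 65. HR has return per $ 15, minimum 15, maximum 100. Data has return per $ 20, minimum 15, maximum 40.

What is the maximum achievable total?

Meeting every minimum uses 15+0+10+0+15+15+15 = 70 $, leaving 360.
Rank by return per $: Sales 25 > Ops 22 > Data 20 > HR 15 > Security 14 > QA 12 > Marketing 3.
Sales takes 35 more to reach its cap of 50 → 325 left.
Ops: +70 to 70 (cap) → 255 left.
Give Data 25 more to hit its cap of 40 → 230 left.
HR: +85 to 100 (cap) → 145 left.
Give Security 50 more to hit its cap of 65 → 95 left.
Give QA 55 more to hit its cap of 65 → 40 left.
Marketing has room for 55 more but only 40 remain, so it gets 40.
Total = 25×50 + 22×70 + 12×65 + 3×40 + 14×65 + 15×100 + 20×40 = 6900.

6900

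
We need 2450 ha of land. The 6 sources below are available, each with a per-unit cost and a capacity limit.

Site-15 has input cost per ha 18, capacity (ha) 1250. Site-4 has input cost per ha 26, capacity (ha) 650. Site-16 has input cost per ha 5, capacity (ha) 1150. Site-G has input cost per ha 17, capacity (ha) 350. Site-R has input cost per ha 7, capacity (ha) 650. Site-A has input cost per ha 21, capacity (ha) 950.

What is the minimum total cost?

Fill from the cheapest source first.
Take 1150 from Site-16 at 5 — need 1300 more.
Site-R (7): use full 650 — 650 ha to go.
Site-G at 17: take all 350 ha — 300 still needed.
Site-15 (18): take the remaining 300 — done.
Site-A, Site-4: unused.
Cost = 1150×5 + 650×7 + 350×17 + 300×18 = 21650.

21650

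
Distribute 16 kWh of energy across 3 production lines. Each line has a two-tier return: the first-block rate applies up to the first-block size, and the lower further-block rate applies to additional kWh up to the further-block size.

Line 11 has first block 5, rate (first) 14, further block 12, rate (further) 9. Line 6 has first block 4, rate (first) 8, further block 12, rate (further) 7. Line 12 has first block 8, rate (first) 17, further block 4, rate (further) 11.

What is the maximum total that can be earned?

239

Order all 6 blocks by rate: Line 12/tier1 17 > Line 11/tier1 14 > Line 12/tier2 11 > Line 11/tier2 9 > Line 6/tier1 8 > Line 6/tier2 7.
Line 12 tier1 at 17: fill all 8 ; 8 left.
Line 11 tier1 at 14: fill all 5 ; 3 left.
Line 12/tier2: +3 of 4 at 11; pool empty.
Total = 17×8 + 14×5 + 11×3 = 239.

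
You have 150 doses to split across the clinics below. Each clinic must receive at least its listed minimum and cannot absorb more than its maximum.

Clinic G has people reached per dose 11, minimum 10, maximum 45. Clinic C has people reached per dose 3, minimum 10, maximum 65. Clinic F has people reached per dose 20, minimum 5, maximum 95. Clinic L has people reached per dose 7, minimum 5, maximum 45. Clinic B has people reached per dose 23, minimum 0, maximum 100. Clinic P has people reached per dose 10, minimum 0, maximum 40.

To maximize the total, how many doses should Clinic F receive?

25

Meeting every minimum uses 10+10+5+5+0+0 = 30 doses, leaving 120.
Rank by people reached per dose: Clinic B 23 > Clinic F 20 > Clinic G 11 > Clinic P 10 > Clinic L 7 > Clinic C 3.
Give Clinic B 100 more to hit its cap of 100 → 20 left.
Clinic F has room for 90 more but only 20 remain, so it gets 25.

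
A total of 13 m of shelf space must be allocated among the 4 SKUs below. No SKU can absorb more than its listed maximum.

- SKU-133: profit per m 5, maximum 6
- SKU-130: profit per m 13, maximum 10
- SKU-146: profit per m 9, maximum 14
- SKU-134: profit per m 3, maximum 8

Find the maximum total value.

157

Rank by profit per m: SKU-130 13 > SKU-146 9 > SKU-133 5 > SKU-134 3.
Give SKU-130 10 to hit its cap of 10 → 3 left.
SKU-146: +3 (room for 14) → 3. Pool exhausted.
Total = 13×10 + 9×3 = 157.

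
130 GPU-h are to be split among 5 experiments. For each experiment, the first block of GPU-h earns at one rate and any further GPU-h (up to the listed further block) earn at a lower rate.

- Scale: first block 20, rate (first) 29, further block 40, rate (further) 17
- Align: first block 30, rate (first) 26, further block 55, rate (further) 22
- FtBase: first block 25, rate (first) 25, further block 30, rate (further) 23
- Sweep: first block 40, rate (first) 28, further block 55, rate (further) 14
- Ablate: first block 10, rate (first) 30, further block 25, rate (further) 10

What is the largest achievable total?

Order all 10 blocks by rate: Ablate/T1 30 > Scale/T1 29 > Sweep/T1 28 > Align/T1 26 > FtBase/T1 25 > FtBase/T2 23 > Align/T2 22 > Scale/T2 17 > Sweep/T2 14 > Ablate/T2 10.
Ablate/T1 (30): +10 → 120 left.
Scale/T1 (29): +20 → 100 left.
Sweep T1 at 28: fill all 40 → 60 left.
Fill Align T1 block (30 at 26) → 30 left.
Fill FtBase T1 block (25 at 25) → 5 left.
FtBase/T2: +5 of 30 at 23; pool empty.
Total = 30×10 + 29×20 + 28×40 + 26×30 + 25×25 + 23×5 = 3520.

3520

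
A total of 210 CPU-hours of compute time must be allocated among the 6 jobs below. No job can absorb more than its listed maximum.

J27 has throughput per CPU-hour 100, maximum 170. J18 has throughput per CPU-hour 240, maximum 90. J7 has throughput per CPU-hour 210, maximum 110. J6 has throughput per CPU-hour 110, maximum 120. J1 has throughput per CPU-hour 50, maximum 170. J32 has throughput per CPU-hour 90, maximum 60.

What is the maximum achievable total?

45800

Order the jobs by throughput per CPU-hour: J18 240 > J7 210 > J6 110 > J27 100 > J32 90 > J1 50.
J18 takes 90 to reach its cap of 90 ; 120 left.
Give J7 110 to hit its cap of 110 ; 10 left.
J6 has room for 120 but only 10 remain, so it gets 10.
Total = 240×90 + 210×110 + 110×10 = 45800.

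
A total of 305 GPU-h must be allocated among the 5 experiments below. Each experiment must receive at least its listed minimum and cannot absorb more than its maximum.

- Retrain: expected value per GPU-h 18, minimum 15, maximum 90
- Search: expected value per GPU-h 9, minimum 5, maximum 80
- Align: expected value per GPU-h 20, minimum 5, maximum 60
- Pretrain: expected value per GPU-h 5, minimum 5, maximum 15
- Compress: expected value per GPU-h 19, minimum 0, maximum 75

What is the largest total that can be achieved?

Meeting every minimum uses 15+5+5+5+0 = 30 GPU-h, leaving 275.
Rank by expected value per GPU-h: Align 20 > Compress 19 > Retrain 18 > Search 9 > Pretrain 5.
Give Align 55 more to hit its cap of 60 ; 220 left.
Give Compress 75 more to hit its cap of 75 ; 145 left.
Retrain takes 75 more to reach its cap of 90 ; 70 left.
Search: +70 (room for 75) → 75. Pool exhausted.
Total = 18×90 + 9×75 + 20×60 + 5×5 + 19×75 = 4945.

4945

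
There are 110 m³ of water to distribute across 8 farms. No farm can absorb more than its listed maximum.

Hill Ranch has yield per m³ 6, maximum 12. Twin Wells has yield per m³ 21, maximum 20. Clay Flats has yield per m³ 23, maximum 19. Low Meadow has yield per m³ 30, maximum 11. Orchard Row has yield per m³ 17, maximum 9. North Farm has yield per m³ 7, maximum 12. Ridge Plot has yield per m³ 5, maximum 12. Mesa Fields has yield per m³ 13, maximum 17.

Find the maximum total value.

1767

Order the farms by yield per m³: Low Meadow 30 > Clay Flats 23 > Twin Wells 21 > Orchard Row 17 > Mesa Fields 13 > North Farm 7 > Hill Ranch 6 > Ridge Plot 5.
Low Meadow: +11 to 11 (cap) → 99 left.
Give Clay Flats 19 to hit its cap of 19 → 80 left.
Twin Wells takes 20 to reach its cap of 20 → 60 left.
Give Orchard Row 9 to hit its cap of 9 → 51 left.
Give Mesa Fields 17 to hit its cap of 17 → 34 left.
Give North Farm 12 to hit its cap of 12 → 22 left.
Hill Ranch takes 12 to reach its cap of 12 → 10 left.
Ridge Plot has room for 12 but only 10 remain, so it gets 10.
Total = 6×12 + 21×20 + 23×19 + 30×11 + 17×9 + 7×12 + 5×10 + 13×17 = 1767.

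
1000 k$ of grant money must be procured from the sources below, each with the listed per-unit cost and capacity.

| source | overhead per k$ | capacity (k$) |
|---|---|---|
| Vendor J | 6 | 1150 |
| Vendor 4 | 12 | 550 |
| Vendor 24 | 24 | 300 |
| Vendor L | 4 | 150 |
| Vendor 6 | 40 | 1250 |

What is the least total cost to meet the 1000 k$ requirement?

Cheapest first:
Vendor L at 4: take all 150 k$ → 850 still needed.
Take 850 from Vendor J at 6 to finish.
Vendor 4, Vendor 24, Vendor 6: unused.
Cost = 150×4 + 850×6 = 5700.

5700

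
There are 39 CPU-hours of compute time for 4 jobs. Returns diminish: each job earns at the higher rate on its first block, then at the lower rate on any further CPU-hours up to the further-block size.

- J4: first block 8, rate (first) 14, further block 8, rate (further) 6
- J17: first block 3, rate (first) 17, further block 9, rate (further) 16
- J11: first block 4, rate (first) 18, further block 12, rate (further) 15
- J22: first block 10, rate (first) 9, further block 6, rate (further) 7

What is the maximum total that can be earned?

586

Order all 8 blocks by rate: J11/T1 18 > J17/T1 17 > J17/T2 16 > J11/T2 15 > J4/T1 14 > J22/T1 9 > J22/T2 7 > J4/T2 6.
Fill J11 T1 block (4 at 18) — 35 left.
Fill J17 T1 block (3 at 17) — 32 left.
J17 T2 at 16: fill all 9 — 23 left.
J11/T2 (15): +12 — 11 left.
Fill J4 T1 block (8 at 14) — 3 left.
J22/T1: +3 of 10 at 9; pool empty.
Total = 18×4 + 17×3 + 16×9 + 15×12 + 14×8 + 9×3 = 586.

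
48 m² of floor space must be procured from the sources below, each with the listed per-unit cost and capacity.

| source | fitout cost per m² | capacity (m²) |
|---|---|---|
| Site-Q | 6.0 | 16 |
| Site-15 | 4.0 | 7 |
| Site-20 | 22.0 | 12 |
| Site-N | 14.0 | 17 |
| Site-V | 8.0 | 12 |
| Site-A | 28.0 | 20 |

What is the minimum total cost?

Use sources in increasing cost order.
Site-15 (4.0): use full 7 → 41 m² to go.
Take 16 from Site-Q at 6.0 → need 25 more.
Site-V at 8.0: take all 12 m² → 13 still needed.
Site-N (14.0): take the remaining 13 → done.
Site-20, Site-A: unused.
Cost = 7×4.0 + 16×6.0 + 12×8.0 + 13×14.0 = 402.

402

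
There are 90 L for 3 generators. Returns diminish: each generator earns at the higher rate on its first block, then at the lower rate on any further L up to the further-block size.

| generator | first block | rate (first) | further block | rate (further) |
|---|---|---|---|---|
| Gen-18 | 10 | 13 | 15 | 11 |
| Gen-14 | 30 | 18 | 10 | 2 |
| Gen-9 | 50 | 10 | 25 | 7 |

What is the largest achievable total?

Rank every tier by rate: Gen-14/T1 18 > Gen-18/T1 13 > Gen-18/T2 11 > Gen-9/T1 10 > Gen-9/T2 7 > Gen-14/T2 2.
Gen-14 T1 at 18: fill all 30 ; 60 left.
Fill Gen-18 T1 block (10 at 13) ; 50 left.
Gen-18/T2 (11): +15 ; 35 left.
35 remain; put them into Gen-9 T1 at 10.
Total = 18×30 + 13×10 + 11×15 + 10×35 = 1185.

1185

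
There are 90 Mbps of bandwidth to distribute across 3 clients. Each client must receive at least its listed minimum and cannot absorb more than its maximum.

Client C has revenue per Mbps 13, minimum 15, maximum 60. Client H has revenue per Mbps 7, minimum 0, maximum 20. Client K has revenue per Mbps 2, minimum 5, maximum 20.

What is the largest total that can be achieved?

Meeting every minimum uses 15+0+5 = 20 Mbps, leaving 70.
Order the clients by revenue per Mbps: Client C 13 > Client H 7 > Client K 2.
Give Client C 45 more to hit its cap of 60 ; 25 left.
Client H: +20 to 20 (cap) ; 5 left.
Only 5 left; Client K takes them to reach 10.
Total = 13×60 + 7×20 + 2×10 = 940.

940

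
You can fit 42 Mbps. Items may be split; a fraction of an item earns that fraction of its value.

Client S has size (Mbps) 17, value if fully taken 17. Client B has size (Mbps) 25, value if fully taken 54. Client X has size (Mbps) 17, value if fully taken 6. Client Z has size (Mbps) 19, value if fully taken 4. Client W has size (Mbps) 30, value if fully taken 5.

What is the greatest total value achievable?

71

Rank by value-to-size ratio: Client B 54/25≈2.16, Client S 17/17≈1, Client X 6/17≈0.353, Client Z 4/19≈0.211, Client W 5/30≈0.167.
Client B: take in full, 25 Mbps for value 54 → 17 left.
Client S: take in full, 17 Mbps for value 17 → 0 left.
Total value = 71.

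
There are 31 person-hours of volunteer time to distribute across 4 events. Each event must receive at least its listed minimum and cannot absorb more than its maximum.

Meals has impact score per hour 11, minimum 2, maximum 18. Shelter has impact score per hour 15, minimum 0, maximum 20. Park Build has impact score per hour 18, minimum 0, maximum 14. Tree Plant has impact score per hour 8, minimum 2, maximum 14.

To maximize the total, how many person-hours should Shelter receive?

13

Meeting every minimum uses 2+0+0+2 = 4 person-hours, leaving 27.
Rank by impact score per hour: Park Build 18 > Shelter 15 > Meals 11 > Tree Plant 8.
Park Build: +14 to 14 (cap) → 13 left.
Only 13 left; Shelter takes them to reach 13.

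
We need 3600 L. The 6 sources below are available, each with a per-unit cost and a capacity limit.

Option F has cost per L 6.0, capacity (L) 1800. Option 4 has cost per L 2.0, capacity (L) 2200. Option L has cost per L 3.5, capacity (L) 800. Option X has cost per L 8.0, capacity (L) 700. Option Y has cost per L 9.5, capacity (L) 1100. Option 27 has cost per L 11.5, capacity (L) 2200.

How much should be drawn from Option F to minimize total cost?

Use sources in increasing cost order.
Take 2200 from Option 4 at 2.0 ; need 1400 more.
Option L (3.5): use full 800 ; 600 L to go.
Option F (6.0): take the remaining 600 ; done.
Option X, Option Y, Option 27: unused.

600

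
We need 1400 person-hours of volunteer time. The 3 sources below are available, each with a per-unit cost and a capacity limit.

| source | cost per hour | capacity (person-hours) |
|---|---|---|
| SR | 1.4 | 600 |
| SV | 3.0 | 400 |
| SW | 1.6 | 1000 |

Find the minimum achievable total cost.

2120

Cheapest first:
SR at 1.4: take all 600 person-hours ; 800 still needed.
SW at 1.6: take 800 of its 1000 ; requirement met.
SV: unused.
Cost = 600×1.4 + 800×1.6 = 2120.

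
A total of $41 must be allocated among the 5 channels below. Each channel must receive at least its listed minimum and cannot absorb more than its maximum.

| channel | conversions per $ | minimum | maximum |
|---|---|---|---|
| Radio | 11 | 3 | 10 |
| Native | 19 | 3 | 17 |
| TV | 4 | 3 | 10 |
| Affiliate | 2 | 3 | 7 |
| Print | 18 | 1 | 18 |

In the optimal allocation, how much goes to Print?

15

Meeting every minimum uses 3+3+3+3+1 = 13 $, leaving 28.
Highest conversions per $ first: Native 19 > Print 18 > Radio 11 > TV 4 > Affiliate 2.
Native takes 14 more to reach its cap of 17 ; 14 left.
Print has room for 17 more but only 14 remain, so it gets 15.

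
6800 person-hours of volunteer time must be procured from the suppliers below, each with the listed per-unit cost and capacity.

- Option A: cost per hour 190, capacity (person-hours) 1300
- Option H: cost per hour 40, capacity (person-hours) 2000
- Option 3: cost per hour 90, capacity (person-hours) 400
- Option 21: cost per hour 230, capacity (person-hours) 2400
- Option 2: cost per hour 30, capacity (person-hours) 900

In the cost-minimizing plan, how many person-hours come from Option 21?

2200

Cheapest first:
Option 2 at 30: take all 900 person-hours ; 5900 still needed.
Option H (40): use full 2000 ; 3900 person-hours to go.
Option 3 (90): use full 400 ; 3500 person-hours to go.
Take 1300 from Option A at 190 ; need 2200 more.
Option 21 at 230: take 2200 of its 2400 ; requirement met.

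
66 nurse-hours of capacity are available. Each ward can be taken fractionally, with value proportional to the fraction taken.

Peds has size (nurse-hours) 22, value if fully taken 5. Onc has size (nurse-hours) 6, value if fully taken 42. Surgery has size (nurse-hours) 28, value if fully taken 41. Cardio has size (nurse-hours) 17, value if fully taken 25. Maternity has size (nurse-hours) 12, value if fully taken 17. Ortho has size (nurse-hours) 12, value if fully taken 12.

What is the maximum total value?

Best value per unit of size first: Onc 42/6≈7, Cardio 25/17≈1.47, Surgery 41/28≈1.46, Maternity 17/12≈1.42, Ortho 12/12≈1, Peds 5/22≈0.227.
Take all of Onc (6 nurse-hours, value 42) → 60 nurse-hours left.
Cardio: take in full, 17 nurse-hours for value 25 → 43 left.
Surgery: take in full, 28 nurse-hours for value 41 → 15 left.
Take all of Maternity (12 nurse-hours, value 17) → 3 nurse-hours left.
3 nurse-hours left: a 3/12 share of Ortho gives 12×3/12 = 3.
Total value = 128.

128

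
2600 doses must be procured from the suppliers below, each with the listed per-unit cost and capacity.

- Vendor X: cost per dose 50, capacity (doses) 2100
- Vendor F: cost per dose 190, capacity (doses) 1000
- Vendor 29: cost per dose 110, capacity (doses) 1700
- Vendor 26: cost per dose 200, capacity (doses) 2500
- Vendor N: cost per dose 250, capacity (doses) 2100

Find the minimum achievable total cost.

160000

Use suppliers in increasing cost order.
Vendor X at 50: take all 2100 doses → 500 still needed.
Take 500 from Vendor 29 at 110 to finish.
Vendor F, Vendor 26, Vendor N: unused.
Cost = 2100×50 + 500×110 = 160000.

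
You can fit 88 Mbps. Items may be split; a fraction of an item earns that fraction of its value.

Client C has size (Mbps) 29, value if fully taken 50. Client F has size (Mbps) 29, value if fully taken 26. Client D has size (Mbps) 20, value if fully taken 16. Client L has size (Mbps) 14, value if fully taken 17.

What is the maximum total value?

Rank by value-to-size ratio: Client C 50/29≈1.72, Client L 17/14≈1.21, Client F 26/29≈0.897, Client D 16/20≈0.8.
All 29 Mbps of Client C fit (value 50) → 59 remain.
All 14 Mbps of Client L fit (value 17) → 45 remain.
All 29 Mbps of Client F fit (value 26) → 16 remain.
16 Mbps left: a 16/20 share of Client D gives 16×16/20 = 12.8.
Total value = 105.8.

105.8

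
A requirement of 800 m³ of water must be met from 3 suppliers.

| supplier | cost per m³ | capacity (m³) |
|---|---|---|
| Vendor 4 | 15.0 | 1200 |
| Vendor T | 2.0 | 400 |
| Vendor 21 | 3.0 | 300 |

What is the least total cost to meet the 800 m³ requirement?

3200

Use suppliers in increasing cost order.
Take 400 from Vendor T at 2.0 → need 400 more.
Take 300 from Vendor 21 at 3.0 → need 100 more.
Take 100 from Vendor 4 at 15.0 to finish.
Cost = 400×2.0 + 300×3.0 + 100×15.0 = 3200.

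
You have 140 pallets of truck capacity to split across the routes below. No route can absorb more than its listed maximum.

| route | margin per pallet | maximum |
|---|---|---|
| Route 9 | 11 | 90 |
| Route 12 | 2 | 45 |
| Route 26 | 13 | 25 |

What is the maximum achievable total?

1365

Order the routes by margin per pallet: Route 26 13 > Route 9 11 > Route 12 2.
Route 26 takes 25 to reach its cap of 25 — 115 left.
Route 9 takes 90 to reach its cap of 90 — 25 left.
Only 25 left; Route 12 takes them to reach 25.
Total = 11×90 + 2×25 + 13×25 = 1365.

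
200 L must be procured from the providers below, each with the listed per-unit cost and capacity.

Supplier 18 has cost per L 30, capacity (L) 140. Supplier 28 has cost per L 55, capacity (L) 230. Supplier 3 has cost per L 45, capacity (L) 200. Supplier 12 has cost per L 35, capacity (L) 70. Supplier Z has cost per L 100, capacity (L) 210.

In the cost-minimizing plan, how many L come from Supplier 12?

Fill from the cheapest provider first.
Take 140 from Supplier 18 at 30 — need 60 more.
Supplier 12 (35): take the remaining 60 — done.
Supplier 3, Supplier 28, Supplier Z: unused.

60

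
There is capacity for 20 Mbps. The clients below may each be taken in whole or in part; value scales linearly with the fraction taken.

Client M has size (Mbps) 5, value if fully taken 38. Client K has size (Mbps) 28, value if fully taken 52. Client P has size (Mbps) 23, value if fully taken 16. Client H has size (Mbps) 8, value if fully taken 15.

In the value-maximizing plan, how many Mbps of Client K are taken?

Sort by value density: Client M 38/5≈7.6, Client H 15/8≈1.88, Client K 52/28≈1.86, Client P 16/23≈0.696.
All 5 Mbps of Client M fit (value 38) — 15 remain.
Take all of Client H (8 Mbps, value 15) — 7 Mbps left.
Fill the last 7 Mbps with part of Client K: 7/28 of it earns 13.

7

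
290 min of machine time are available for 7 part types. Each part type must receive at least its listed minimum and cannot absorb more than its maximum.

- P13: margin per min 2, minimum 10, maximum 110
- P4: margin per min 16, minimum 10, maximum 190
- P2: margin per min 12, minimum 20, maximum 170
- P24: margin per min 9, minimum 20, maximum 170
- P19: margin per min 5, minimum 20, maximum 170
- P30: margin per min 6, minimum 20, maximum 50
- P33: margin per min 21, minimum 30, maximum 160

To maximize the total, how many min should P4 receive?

40

Meeting every minimum uses 10+10+20+20+20+20+30 = 130 min, leaving 160.
Order the part types by margin per min: P33 21 > P4 16 > P2 12 > P24 9 > P30 6 > P19 5 > P13 2.
Give P33 130 more to hit its cap of 160 → 30 left.
Only 30 left; P4 takes them to reach 40.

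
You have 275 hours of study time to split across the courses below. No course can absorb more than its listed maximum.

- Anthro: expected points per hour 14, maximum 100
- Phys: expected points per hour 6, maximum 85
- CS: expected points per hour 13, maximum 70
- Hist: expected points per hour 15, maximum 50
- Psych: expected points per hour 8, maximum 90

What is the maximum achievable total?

3500

Highest expected points per hour first: Hist 15 > Anthro 14 > CS 13 > Psych 8 > Phys 6.
Hist takes 50 to reach its cap of 50 → 225 left.
Give Anthro 100 to hit its cap of 100 → 125 left.
CS takes 70 to reach its cap of 70 → 55 left.
Psych has room for 90 but only 55 remain, so it gets 55.
Total = 14×100 + 13×70 + 15×50 + 8×55 = 3500.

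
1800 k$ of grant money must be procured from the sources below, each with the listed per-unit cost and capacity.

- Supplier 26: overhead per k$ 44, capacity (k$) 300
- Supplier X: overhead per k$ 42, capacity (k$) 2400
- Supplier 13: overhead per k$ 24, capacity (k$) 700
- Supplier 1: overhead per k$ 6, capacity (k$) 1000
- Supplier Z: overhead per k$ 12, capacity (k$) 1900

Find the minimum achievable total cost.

Use sources in increasing cost order.
Supplier 1 at 6: take all 1000 k$ ; 800 still needed.
Supplier Z at 12: take 800 of its 1900 ; requirement met.
Supplier 13, Supplier X, Supplier 26: unused.
Cost = 1000×6 + 800×12 = 15600.

15600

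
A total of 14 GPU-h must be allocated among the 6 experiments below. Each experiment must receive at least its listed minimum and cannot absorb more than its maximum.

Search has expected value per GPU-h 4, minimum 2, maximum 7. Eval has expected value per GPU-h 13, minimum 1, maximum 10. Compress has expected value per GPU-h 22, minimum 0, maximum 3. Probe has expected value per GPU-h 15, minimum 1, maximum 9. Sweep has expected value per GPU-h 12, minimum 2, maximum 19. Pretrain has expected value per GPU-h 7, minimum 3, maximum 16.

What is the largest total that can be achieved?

Meeting every minimum uses 2+1+0+1+2+3 = 9 GPU-h, leaving 5.
Highest expected value per GPU-h first: Compress 22 > Probe 15 > Eval 13 > Sweep 12 > Pretrain 7 > Search 4.
Give Compress 3 more to hit its cap of 3 — 2 left.
Probe: +2 (room for 8) → 3. Pool exhausted.
Total = 4×2 + 13×1 + 22×3 + 15×3 + 12×2 + 7×3 = 177.

177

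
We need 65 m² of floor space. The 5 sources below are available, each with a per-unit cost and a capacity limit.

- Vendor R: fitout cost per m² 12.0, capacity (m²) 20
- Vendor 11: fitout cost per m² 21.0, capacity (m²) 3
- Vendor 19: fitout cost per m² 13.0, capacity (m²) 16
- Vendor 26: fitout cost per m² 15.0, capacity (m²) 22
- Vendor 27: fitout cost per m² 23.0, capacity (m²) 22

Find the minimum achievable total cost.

933

Fill from the cheapest source first.
Take 20 from Vendor R at 12.0 — need 45 more.
Take 16 from Vendor 19 at 13.0 — need 29 more.
Take 22 from Vendor 26 at 15.0 — need 7 more.
Take 3 from Vendor 11 at 21.0 — need 4 more.
Vendor 27 at 23.0: take 4 of its 22 — requirement met.
Cost = 20×12.0 + 16×13.0 + 22×15.0 + 3×21.0 + 4×23.0 = 933.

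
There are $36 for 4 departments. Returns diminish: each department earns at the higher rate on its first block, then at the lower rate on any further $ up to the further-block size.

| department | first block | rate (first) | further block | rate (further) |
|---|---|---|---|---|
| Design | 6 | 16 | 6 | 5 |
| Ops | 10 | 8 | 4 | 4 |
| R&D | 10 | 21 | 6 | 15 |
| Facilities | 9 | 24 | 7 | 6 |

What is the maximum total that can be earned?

652

Rank every tier by rate: Facilities/first 24 > R&D/first 21 > Design/first 16 > R&D/second 15 > Ops/first 8 > Facilities/second 6 > Design/second 5 > Ops/second 4.
Fill Facilities first block (9 at 24) — 27 left.
R&D/first (21): +10 — 17 left.
Design first at 16: fill all 6 — 11 left.
R&D second at 15: fill all 6 — 5 left.
5 remain; put them into Ops first at 8.
Total = 24×9 + 21×10 + 16×6 + 15×6 + 8×5 = 652.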